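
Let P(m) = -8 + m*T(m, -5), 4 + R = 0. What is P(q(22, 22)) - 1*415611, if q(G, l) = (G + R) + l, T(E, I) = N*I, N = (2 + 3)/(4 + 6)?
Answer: -415719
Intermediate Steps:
R = -4 (R = -4 + 0 = -4)
N = ½ (N = 5/10 = 5*(⅒) = ½ ≈ 0.50000)
T(E, I) = I/2
q(G, l) = -4 + G + l (q(G, l) = (G - 4) + l = (-4 + G) + l = -4 + G + l)
P(m) = -8 - 5*m/2 (P(m) = -8 + m*((½)*(-5)) = -8 + m*(-5/2) = -8 - 5*m/2)
P(q(22, 22)) - 1*415611 = (-8 - 5*(-4 + 22 + 22)/2) - 1*415611 = (-8 - 5/2*40) - 415611 = (-8 - 100) - 415611 = -108 - 415611 = -415719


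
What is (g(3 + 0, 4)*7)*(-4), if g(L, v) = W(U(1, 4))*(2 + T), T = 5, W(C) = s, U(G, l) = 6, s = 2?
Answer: -392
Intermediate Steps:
W(C) = 2
g(L, v) = 14 (g(L, v) = 2*(2 + 5) = 2*7 = 14)
(g(3 + 0, 4)*7)*(-4) = (14*7)*(-4) = 98*(-4) = -392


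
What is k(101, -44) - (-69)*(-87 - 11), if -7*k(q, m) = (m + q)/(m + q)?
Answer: -47335/7 ≈ -6762.1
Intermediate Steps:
k(q, m) = -⅐ (k(q, m) = -(m + q)/(7*(m + q)) = -⅐*1 = -⅐)
k(101, -44) - (-69)*(-87 - 11) = -⅐ - (-69)*(-87 - 11) = -⅐ - (-69)*(-98) = -⅐ - 1*6762 = -⅐ - 6762 = -47335/7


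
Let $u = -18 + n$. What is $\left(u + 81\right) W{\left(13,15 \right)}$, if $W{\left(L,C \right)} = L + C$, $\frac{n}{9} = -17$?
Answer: $-2520$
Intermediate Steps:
$n = -153$ ($n = 9 \left(-17\right) = -153$)
$W{\left(L,C \right)} = C + L$
$u = -171$ ($u = -18 - 153 = -171$)
$\left(u + 81\right) W{\left(13,15 \right)} = \left(-171 + 81\right) \left(15 + 13\right) = \left(-90\right) 28 = -2520$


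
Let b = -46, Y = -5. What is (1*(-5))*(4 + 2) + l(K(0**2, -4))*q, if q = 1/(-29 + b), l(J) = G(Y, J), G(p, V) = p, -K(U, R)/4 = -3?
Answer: -449/15 ≈ -29.933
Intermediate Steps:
K(U, R) = 12 (K(U, R) = -4*(-3) = 12)
l(J) = -5
q = -1/75 (q = 1/(-29 - 46) = 1/(-75) = -1/75 ≈ -0.013333)
(1*(-5))*(4 + 2) + l(K(0**2, -4))*q = (1*(-5))*(4 + 2) - 5*(-1/75) = -5*6 + 1/15 = -30 + 1/15 = -449/15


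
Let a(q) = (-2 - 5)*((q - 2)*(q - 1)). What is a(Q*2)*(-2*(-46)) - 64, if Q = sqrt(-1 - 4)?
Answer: 11528 + 3864*I*sqrt(5) ≈ 11528.0 + 8640.2*I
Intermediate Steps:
Q = I*sqrt(5) (Q = sqrt(-5) = I*sqrt(5) ≈ 2.2361*I)
a(q) = -7*(-1 + q)*(-2 + q) (a(q) = -7*(-2 + q)*(-1 + q) = -7*(-1 + q)*(-2 + q))
a(Q*2)*(-2*(-46)) - 64 = (-14 - 7*((I*sqrt(5))*2)**2 + 21*((I*sqrt(5))*2))*(-2*(-46)) - 64 = (-14 - 7*(2*I*sqrt(5))**2 + 21*(2*I*sqrt(5)))*92 - 64 = (-14 - 7*(-20) + 42*I*sqrt(5))*92 - 64 = (-14 + 140 + 42*I*sqrt(5))*92 - 64 = (126 + 42*I*sqrt(5))*92 - 64 = (11592 + 3864*I*sqrt(5)) - 64 = 11528 + 3864*I*sqrt(5)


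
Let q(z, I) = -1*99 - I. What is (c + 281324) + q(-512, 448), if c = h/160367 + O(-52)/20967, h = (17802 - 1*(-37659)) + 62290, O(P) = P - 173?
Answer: 314697066030465/1120804963 ≈ 2.8078e+5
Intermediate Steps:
O(P) = -173 + P
h = 117751 (h = (17802 + 37659) + 62290 = 55461 + 62290 = 117751)
q(z, I) = -99 - I
c = 810934214/1120804963 (c = 117751/160367 + (-173 - 52)/20967 = 117751*(1/160367) - 225*1/20967 = 117751/160367 - 75/6989 = 810934214/1120804963 ≈ 0.72353)
(c + 281324) + q(-512, 448) = (810934214/1120804963 + 281324) + (-99 - 1*448) = 315310146345226/1120804963 + (-99 - 448) = 315310146345226/1120804963 - 547 = 314697066030465/1120804963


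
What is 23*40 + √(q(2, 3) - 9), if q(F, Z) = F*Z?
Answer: 920 + I*√3 ≈ 920.0 + 1.732*I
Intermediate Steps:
23*40 + √(q(2, 3) - 9) = 23*40 + √(2*3 - 9) = 920 + √(6 - 9) = 920 + √(-3) = 920 + I*√3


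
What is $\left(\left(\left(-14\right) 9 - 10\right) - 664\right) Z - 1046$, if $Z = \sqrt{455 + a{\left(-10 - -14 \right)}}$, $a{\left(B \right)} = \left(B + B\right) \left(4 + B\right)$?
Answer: $-1046 - 800 \sqrt{519} \approx -19271.0$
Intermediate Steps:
$a{\left(B \right)} = 2 B \left(4 + B\right)$
$Z = \sqrt{519}$ ($Z = \sqrt{455 + 2 \left(-10 - -14\right) \left(4 - -4\right)} = \sqrt{455 + 2 \left(-10 + 14\right) \left(4 + \left(-10 + 14\right)\right)} = \sqrt{455 + 2 \cdot 4 \left(4 + 4\right)} = \sqrt{455 + 2 \cdot 4 \cdot 8} = \sqrt{455 + 64} = \sqrt{519} \approx 22.782$)
$\left(\left(\left(-14\right) 9 - 10\right) - 664\right) Z - 1046 = \left(\left(\left(-14\right) 9 - 10\right) - 664\right) \sqrt{519} - 1046 = \left(\left(-126 - 10\right) - 664\right) \sqrt{519} - 1046 = \left(-136 - 664\right) \sqrt{519} - 1046 = - 800 \sqrt{519} - 1046 = -1046 - 800 \sqrt{519}$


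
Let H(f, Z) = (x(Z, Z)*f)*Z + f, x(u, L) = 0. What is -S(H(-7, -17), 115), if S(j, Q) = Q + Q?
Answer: -230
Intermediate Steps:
H(f, Z) = f (H(f, Z) = (0*f)*Z + f = 0*Z + f = 0 + f = f)
S(j, Q) = 2*Q
-S(H(-7, -17), 115) = -2*115 = -1*230 = -230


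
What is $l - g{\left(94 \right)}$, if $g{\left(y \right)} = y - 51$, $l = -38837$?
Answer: $-38880$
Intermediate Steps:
$g{\left(y \right)} = -51 + y$
$l - g{\left(94 \right)} = -38837 - \left(-51 + 94\right) = -38837 - 43 = -38880$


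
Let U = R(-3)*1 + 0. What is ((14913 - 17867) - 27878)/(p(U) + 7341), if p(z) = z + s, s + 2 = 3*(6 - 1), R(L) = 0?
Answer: -15416/3677 ≈ -4.1926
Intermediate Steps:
s = 13 (s = -2 + 3*(6 - 1) = -2 + 3*5 = -2 + 15 = 13)
U = 0 (U = 0*1 + 0 = 0 + 0 = 0)
p(z) = 13 + z (p(z) = z + 13 = 13 + z)
((14913 - 17867) - 27878)/(p(U) + 7341) = ((14913 - 17867) - 27878)/((13 + 0) + 7341) = (-2954 - 27878)/(13 + 7341) = -30832/7354 = -30832*1/7354 = -15416/3677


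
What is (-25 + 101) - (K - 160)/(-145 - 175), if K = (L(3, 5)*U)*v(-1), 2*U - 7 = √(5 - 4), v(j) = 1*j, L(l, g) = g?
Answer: 1207/16 ≈ 75.438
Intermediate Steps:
v(j) = j
U = 4 (U = 7/2 + √(5 - 4)/2 = 7/2 + √1/2 = 7/2 + (½)*1 = 7/2 + ½ = 4)
K = -20 (K = (5*4)*(-1) = 20*(-1) = -20)
(-25 + 101) - (K - 160)/(-145 - 175) = (-25 + 101) - (-20 - 160)/(-145 - 175) = 76 - (-180)/(-320) = 76 - (-180)*(-1)/320 = 76 - 1*9/16 = 76 - 9/16 = 1207/16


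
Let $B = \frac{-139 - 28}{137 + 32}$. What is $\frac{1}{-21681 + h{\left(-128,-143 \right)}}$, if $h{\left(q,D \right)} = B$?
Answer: $- \frac{169}{3664256} \approx -4.6121 \cdot 10^{-5}$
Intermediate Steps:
$B = - \frac{167}{169} \approx -0.98817$
$h{\left(q,D \right)} = - \frac{167}{169}$
$\frac{1}{-21681 + h{\left(-128,-143 \right)}} = \frac{1}{-21681 - \frac{167}{169}} = \frac{1}{- \frac{3664256}{169}} = - \frac{169}{3664256}$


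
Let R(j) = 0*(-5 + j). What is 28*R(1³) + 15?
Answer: 15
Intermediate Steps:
R(j) = 0
28*R(1³) + 15 = 28*0 + 15 = 0 + 15 = 15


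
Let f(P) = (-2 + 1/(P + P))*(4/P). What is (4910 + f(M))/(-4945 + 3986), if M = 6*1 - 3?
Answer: -44168/8631 ≈ -5.1174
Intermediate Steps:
M = 3 (M = 6 - 3 = 3)
f(P) = 4*(-2 + 1/(2*P))/P (f(P) = (-2 + 1/(2*P))*(4/P) = 4*(-2 + 1/(2*P))/P)
(4910 + f(M))/(-4945 + 3986) = (4910 + 2*(1 - 4*3)/3**2)/(-4945 + 3986) = (4910 + 2*(1/9)*(1 - 12))/(-959) = (4910 + 2*(1/9)*(-11))*(-1/959) = (4910 - 22/9)*(-1/959) = (44168/9)*(-1/959) = -44168/8631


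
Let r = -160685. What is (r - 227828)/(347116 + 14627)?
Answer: -388513/361743 ≈ -1.0740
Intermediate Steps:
(r - 227828)/(347116 + 14627) = (-160685 - 227828)/(347116 + 14627) = -388513/361743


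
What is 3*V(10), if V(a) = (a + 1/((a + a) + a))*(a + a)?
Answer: 602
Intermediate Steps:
V(a) = 2*a*(a + 1/(3*a)) (V(a) = (a + 1/(2*a + a))*(2*a) = (a + 1/(3*a))*(2*a) = 2*a*(a + 1/(3*a)))
3*V(10) = 3*(2/3 + 2*10**2) = 3*(2/3 + 2*100) = 3*(2/3 + 200) = 3*(602/3) = 602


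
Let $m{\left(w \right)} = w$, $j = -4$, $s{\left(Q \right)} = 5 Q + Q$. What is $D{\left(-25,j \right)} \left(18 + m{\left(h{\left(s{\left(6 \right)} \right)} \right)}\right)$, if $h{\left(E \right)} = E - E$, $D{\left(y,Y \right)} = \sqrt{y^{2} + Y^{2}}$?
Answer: $18 \sqrt{641} \approx 455.72$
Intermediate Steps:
$s{\left(Q \right)} = 6 Q$
$D{\left(y,Y \right)} = \sqrt{Y^{2} + y^{2}}$
$h{\left(E \right)} = 0$
$D{\left(-25,j \right)} \left(18 + m{\left(h{\left(s{\left(6 \right)} \right)} \right)}\right) = \sqrt{\left(-4\right)^{2} + \left(-25\right)^{2}} \left(18 + 0\right) = \sqrt{16 + 625} \cdot 18 = \sqrt{641} \cdot 18 = 18 \sqrt{641}$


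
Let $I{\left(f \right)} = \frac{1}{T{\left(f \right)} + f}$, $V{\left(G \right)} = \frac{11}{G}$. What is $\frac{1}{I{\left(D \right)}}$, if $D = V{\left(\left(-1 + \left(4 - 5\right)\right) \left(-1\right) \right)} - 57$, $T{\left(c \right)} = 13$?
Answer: $- \frac{77}{2} \approx -38.5$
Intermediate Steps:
$D = - \frac{103}{2}$ ($D = \frac{11}{\left(-1 + \left(4 - 5\right)\right) \left(-1\right)} - 57 = \frac{11}{\left(-1 - 1\right) \left(-1\right)} - 57 = \frac{11}{\left(-2\right) \left(-1\right)} - 57 = \frac{11}{2} - 57 = - \frac{103}{2} \approx -51.5$)
$I{\left(f \right)} = \frac{1}{13 + f}$
$\frac{1}{I{\left(D \right)}} = \frac{1}{\frac{1}{13 - \frac{103}{2}}} = \frac{1}{\frac{1}{- \frac{77}{2}}} = \frac{1}{- \frac{2}{77}} = - \frac{77}{2}$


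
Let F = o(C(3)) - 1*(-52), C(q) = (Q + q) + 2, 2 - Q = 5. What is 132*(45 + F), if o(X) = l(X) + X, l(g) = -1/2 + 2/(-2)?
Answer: 12870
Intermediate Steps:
Q = -3 (Q = 2 - 1*5 = 2 - 5 = -3)
l(g) = -3/2 (l(g) = -1*1/2 + 2*(-1/2) = -1/2 - 1 = -3/2)
C(q) = -1 + q (C(q) = (-3 + q) + 2 = -1 + q)
o(X) = -3/2 + X
F = 105/2 (F = (-3/2 + (-1 + 3)) - 1*(-52) = (-3/2 + 2) + 52 = 1/2 + 52 = 105/2 ≈ 52.500)
132*(45 + F) = 132*(45 + 105/2) = 132*(195/2) = 12870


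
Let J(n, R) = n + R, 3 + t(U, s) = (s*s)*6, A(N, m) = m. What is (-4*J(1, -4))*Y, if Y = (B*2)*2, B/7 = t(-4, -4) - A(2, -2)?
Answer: 31920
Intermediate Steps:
t(U, s) = -3 + 6*s² (t(U, s) = -3 + (s*s)*6 = -3 + s²*6 = -3 + 6*s²)
B = 665 (B = 7*((-3 + 6*(-4)²) - 1*(-2)) = 7*((-3 + 6*16) + 2) = 7*((-3 + 96) + 2) = 7*(93 + 2) = 7*95 = 665)
J(n, R) = R + n
Y = 2660 (Y = (665*2)*2 = 1330*2 = 2660)
(-4*J(1, -4))*Y = -4*(-4 + 1)*2660 = -4*(-3)*2660 = 12*2660 = 31920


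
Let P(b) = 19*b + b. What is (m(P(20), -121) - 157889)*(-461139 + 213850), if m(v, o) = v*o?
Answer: 51013000521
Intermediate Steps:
P(b) = 20*b
m(v, o) = o*v
(m(P(20), -121) - 157889)*(-461139 + 213850) = (-2420*20 - 157889)*(-461139 + 213850) = (-121*400 - 157889)*(-247289) = (-48400 - 157889)*(-247289) = -206289*(-247289) = 51013000521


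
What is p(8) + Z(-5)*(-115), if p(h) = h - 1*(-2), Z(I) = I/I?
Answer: -105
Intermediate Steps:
Z(I) = 1
p(h) = 2 + h (p(h) = h + 2 = 2 + h)
p(8) + Z(-5)*(-115) = (2 + 8) + 1*(-115) = 10 - 115 = -105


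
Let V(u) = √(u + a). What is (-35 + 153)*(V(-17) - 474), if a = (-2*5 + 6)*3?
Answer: -55932 + 118*I*√29 ≈ -55932.0 + 635.45*I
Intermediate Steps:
a = -12 (a = (-10 + 6)*3 = -4*3 = -12)
V(u) = √(-12 + u) (V(u) = √(u - 12) = √(-12 + u))
(-35 + 153)*(V(-17) - 474) = (-35 + 153)*(√(-12 - 17) - 474) = 118*(√(-29) - 474) = 118*(I*√29 - 474) = 118*(-474 + I*√29) = -55932 + 118*I*√29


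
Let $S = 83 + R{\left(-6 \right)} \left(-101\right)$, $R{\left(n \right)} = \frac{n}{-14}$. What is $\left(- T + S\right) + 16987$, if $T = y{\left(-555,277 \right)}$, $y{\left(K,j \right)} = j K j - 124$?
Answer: $\frac{298212220}{7} \approx 4.2602 \cdot 10^{7}$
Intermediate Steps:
$y{\left(K,j \right)} = -124 + K j^{2}$ ($y{\left(K,j \right)} = K j j - 124 = K j^{2} - 124 = -124 + K j^{2}$)
$T = -42584719$ ($T = -124 - 555 \cdot 277^{2} = -124 - 42584595 = -42584719$)
$R{\left(n \right)} = - \frac{n}{14}$ ($R{\left(n \right)} = n \left(- \frac{1}{14}\right) = - \frac{n}{14}$)
$S = \frac{278}{7}$ ($S = 83 + \left(- \frac{1}{14}\right) \left(-6\right) \left(-101\right) = 83 + \frac{3}{7} \left(-101\right) = 83 - \frac{303}{7} = \frac{278}{7} \approx 39.714$)
$\left(- T + S\right) + 16987 = \left(\left(-1\right) \left(-42584719\right) + \frac{278}{7}\right) + 16987 = \left(42584719 + \frac{278}{7}\right) + 16987 = \frac{298093311}{7} + 16987 = \frac{298212220}{7}$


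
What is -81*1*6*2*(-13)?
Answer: 12636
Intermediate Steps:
-81*1*6*2*(-13) = -486*2*(-13) = -81*12*(-13) = -972*(-13) = 12636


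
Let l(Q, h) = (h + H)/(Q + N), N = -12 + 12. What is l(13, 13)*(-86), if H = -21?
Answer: 688/13 ≈ 52.923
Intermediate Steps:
N = 0
l(Q, h) = (-21 + h)/Q (l(Q, h) = (h - 21)/(Q + 0) = (-21 + h)/Q)
l(13, 13)*(-86) = ((-21 + 13)/13)*(-86) = ((1/13)*(-8))*(-86) = -8/13*(-86) = 688/13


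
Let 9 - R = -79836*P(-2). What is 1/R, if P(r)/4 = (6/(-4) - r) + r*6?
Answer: -1/3672447 ≈ -2.7230e-7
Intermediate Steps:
P(r) = -6 + 20*r (P(r) = 4*((6/(-4) - r) + r*6) = 4*((6*(-¼) - r) + 6*r) = 4*((-3/2 - r) + 6*r) = 4*(-3/2 + 5*r) = -6 + 20*r)
R = -3672447 (R = 9 - (-79836)*(-6 + 20*(-2)) = 9 - (-79836)*(-6 - 40) = 9 - (-79836)*(-46) = 9 - 1*3672456 = 9 - 3672456 = -3672447)
1/R = 1/(-3672447) = -1/3672447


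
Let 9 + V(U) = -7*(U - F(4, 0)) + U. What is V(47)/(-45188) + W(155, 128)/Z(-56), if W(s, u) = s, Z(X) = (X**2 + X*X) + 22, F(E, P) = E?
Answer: 4329731/142206636 ≈ 0.030447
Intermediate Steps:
Z(X) = 22 + 2*X**2 (Z(X) = (X**2 + X**2) + 22 = 2*X**2 + 22 = 22 + 2*X**2)
V(U) = 19 - 6*U (V(U) = -9 + (-7*(U - 1*4) + U) = -9 + (-7*(U - 4) + U) = -9 + (-7*(-4 + U) + U) = -9 + ((28 - 7*U) + U) = -9 + (28 - 6*U) = 19 - 6*U)
V(47)/(-45188) + W(155, 128)/Z(-56) = (19 - 6*47)/(-45188) + 155/(22 + 2*(-56)**2) = (19 - 282)*(-1/45188) + 155/(22 + 2*3136) = -263*(-1/45188) + 155/(22 + 6272) = 263/45188 + 155/6294 = 4329731/142206636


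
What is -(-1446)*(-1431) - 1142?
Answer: -2070368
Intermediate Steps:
-(-1446)*(-1431) - 1142 = -1446*1431 - 1142 = -2069226 - 1142 = -2070368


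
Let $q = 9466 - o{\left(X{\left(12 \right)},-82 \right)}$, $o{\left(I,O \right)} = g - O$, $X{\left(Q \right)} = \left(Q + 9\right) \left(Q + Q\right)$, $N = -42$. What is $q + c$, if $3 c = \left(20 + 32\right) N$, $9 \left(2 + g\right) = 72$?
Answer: $8650$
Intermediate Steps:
$g = 6$ ($g = -2 + \frac{1}{9} \cdot 72 = -2 + 8 = 6$)
$c = -728$ ($c = \frac{\left(20 + 32\right) \left(-42\right)}{3} = \frac{52 \left(-42\right)}{3} = \frac{1}{3} \left(-2184\right) = -728$)
$X{\left(Q \right)} = 2 Q \left(9 + Q\right)$ ($X{\left(Q \right)} = \left(9 + Q\right) 2 Q = 2 Q \left(9 + Q\right)$)
$o{\left(I,O \right)} = 6 - O$
$q = 9378$ ($q = 9466 - \left(6 - -82\right) = 9466 - \left(6 + 82\right) = 9466 - 88 = 9378$)
$q + c = 9378 - 728 = 8650$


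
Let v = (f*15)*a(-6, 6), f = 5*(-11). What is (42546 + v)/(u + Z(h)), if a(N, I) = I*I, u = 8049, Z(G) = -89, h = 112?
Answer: 6423/3980 ≈ 1.6138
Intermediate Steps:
a(N, I) = I²
f = -55
v = -29700 (v = -55*15*6² = -825*36 = -29700)
(42546 + v)/(u + Z(h)) = (42546 - 29700)/(8049 - 89) = 12846/7960 = 12846*(1/7960) = 6423/3980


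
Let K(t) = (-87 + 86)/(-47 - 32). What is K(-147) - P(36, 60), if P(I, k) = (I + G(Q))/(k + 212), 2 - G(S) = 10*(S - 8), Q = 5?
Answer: -75/316 ≈ -0.23734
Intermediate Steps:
G(S) = 82 - 10*S (G(S) = 2 - 10*(S - 8) = 2 - 10*(-8 + S) = 2 - (-80 + 10*S) = 2 + (80 - 10*S) = 82 - 10*S)
P(I, k) = (32 + I)/(212 + k) (P(I, k) = (I + (82 - 10*5))/(k + 212) = (I + (82 - 50))/(212 + k) = (I + 32)/(212 + k) = (32 + I)/(212 + k))
K(t) = 1/79 (K(t) = -1/(-79) = -1*(-1/79) = 1/79)
K(-147) - P(36, 60) = 1/79 - (32 + 36)/(212 + 60) = 1/79 - 68/272 = 1/79 - 1*¼ = 1/79 - ¼ = -75/316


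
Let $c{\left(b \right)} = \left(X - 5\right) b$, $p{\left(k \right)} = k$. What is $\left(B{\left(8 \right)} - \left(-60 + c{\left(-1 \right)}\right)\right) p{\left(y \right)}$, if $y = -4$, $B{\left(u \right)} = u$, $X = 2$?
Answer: $-260$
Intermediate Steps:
$c{\left(b \right)} = - 3 b$ ($c{\left(b \right)} = \left(2 - 5\right) b = - 3 b$)
$\left(B{\left(8 \right)} - \left(-60 + c{\left(-1 \right)}\right)\right) p{\left(y \right)} = \left(8 + \left(60 - \left(-3\right) \left(-1\right)\right)\right) \left(-4\right) = \left(8 + \left(60 - 3\right)\right) \left(-4\right) = \left(8 + 57\right) \left(-4\right) = 65 \left(-4\right) = -260$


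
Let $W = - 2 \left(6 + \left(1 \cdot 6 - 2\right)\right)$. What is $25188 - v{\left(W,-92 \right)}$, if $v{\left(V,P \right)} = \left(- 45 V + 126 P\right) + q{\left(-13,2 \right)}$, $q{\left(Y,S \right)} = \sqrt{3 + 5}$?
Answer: $35880 - 2 \sqrt{2} \approx 35877.0$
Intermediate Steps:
$q{\left(Y,S \right)} = 2 \sqrt{2}$ ($q{\left(Y,S \right)} = \sqrt{8} = 2 \sqrt{2}$)
$W = -20$ ($W = - 2 \left(6 + \left(6 - 2\right)\right) = - 2 \left(6 + 4\right) = \left(-2\right) 10 = -20$)
$v{\left(V,P \right)} = - 45 V + 2 \sqrt{2} + 126 P$ ($v{\left(V,P \right)} = \left(- 45 V + 126 P\right) + 2 \sqrt{2} = - 45 V + 2 \sqrt{2} + 126 P$)
$25188 - v{\left(W,-92 \right)} = 25188 - \left(\left(-45\right) \left(-20\right) + 2 \sqrt{2} + 126 \left(-92\right)\right) = 25188 - \left(900 + 2 \sqrt{2} - 11592\right) = 25188 - \left(-10692 + 2 \sqrt{2}\right) = 25188 + \left(10692 - 2 \sqrt{2}\right) = 35880 - 2 \sqrt{2}$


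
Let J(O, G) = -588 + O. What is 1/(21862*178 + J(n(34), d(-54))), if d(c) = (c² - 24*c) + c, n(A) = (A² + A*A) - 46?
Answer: 1/3893114 ≈ 2.5686e-7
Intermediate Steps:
n(A) = -46 + 2*A² (n(A) = (A² + A²) - 46 = 2*A² - 46 = -46 + 2*A²)
d(c) = c² - 23*c
1/(21862*178 + J(n(34), d(-54))) = 1/(21862*178 + (-588 + (-46 + 2*34²))) = 1/(3891436 + (-588 + (-46 + 2*1156))) = 1/(3891436 + (-588 + (-46 + 2312))) = 1/(3891436 + (-588 + 2266)) = 1/(3891436 + 1678) = 1/3893114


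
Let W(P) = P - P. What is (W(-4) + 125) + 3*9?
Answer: 152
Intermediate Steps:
W(P) = 0
(W(-4) + 125) + 3*9 = (0 + 125) + 3*9 = 125 + 27 = 152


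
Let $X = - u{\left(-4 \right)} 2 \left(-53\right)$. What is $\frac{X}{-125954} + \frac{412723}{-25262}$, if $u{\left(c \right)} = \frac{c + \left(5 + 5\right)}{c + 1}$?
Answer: $- \frac{25989378599}{1590924974} \approx -16.336$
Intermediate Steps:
$u{\left(c \right)} = \frac{10 + c}{1 + c}$ ($u{\left(c \right)} = \frac{c + 10}{1 + c} = \frac{10 + c}{1 + c}$)
$X = -212$ ($X = - \frac{10 - 4}{1 - 4} \cdot 2 \left(-53\right) = - \frac{1}{-3} \cdot 6 \cdot 2 \left(-53\right) = - \left(- \frac{1}{3}\right) 6 \cdot 2 \left(-53\right) = - \left(-2\right) 2 \left(-53\right) = - \left(-4\right) \left(-53\right) = \left(-1\right) 212 = -212$)
$\frac{X}{-125954} + \frac{412723}{-25262} = - \frac{212}{-125954} + \frac{412723}{-25262} = \left(-212\right) \left(- \frac{1}{125954}\right) + 412723 \left(- \frac{1}{25262}\right) = \frac{106}{62977} - \frac{412723}{25262} = - \frac{25989378599}{1590924974}$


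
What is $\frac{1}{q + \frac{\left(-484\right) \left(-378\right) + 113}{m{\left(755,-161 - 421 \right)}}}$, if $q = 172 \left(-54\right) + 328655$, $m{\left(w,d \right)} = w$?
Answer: $\frac{151}{48261030} \approx 3.1288 \cdot 10^{-6}$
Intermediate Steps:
$q = 319367$ ($q = -9288 + 328655 = 319367$)
$\frac{1}{q + \frac{\left(-484\right) \left(-378\right) + 113}{m{\left(755,-161 - 421 \right)}}} = \frac{1}{319367 + \frac{\left(-484\right) \left(-378\right) + 113}{755}} = \frac{1}{319367 + \left(182952 + 113\right) \frac{1}{755}} = \frac{1}{319367 + 183065 \cdot \frac{1}{755}} = \frac{1}{319367 + \frac{36613}{151}} = \frac{1}{\frac{48261030}{151}} = \frac{151}{48261030}$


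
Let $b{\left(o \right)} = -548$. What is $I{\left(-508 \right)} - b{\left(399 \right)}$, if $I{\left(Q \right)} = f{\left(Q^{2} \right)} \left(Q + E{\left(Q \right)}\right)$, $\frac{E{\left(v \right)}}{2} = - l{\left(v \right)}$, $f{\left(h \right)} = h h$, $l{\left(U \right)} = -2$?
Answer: $-33564902159836$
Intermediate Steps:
$f{\left(h \right)} = h^{2}$
$E{\left(v \right)} = 4$ ($E{\left(v \right)} = 2 \left(\left(-1\right) \left(-2\right)\right) = 2 \cdot 2 = 4$)
$I{\left(Q \right)} = Q^{4} \left(4 + Q\right)$ ($I{\left(Q \right)} = \left(Q^{2}\right)^{2} \left(Q + 4\right) = Q^{4} \left(4 + Q\right)$)
$I{\left(-508 \right)} - b{\left(399 \right)} = \left(-508\right)^{4} \left(4 - 508\right) - -548 = 66597028096 \left(-504\right) + 548 = -33564902160384 + 548 = -33564902159836$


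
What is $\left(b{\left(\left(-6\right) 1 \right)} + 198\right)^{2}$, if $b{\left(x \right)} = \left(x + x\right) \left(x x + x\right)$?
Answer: $26244$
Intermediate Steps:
$b{\left(x \right)} = 2 x \left(x + x^{2}\right)$ ($b{\left(x \right)} = 2 x \left(x^{2} + x\right) = 2 x \left(x + x^{2}\right)$)
$\left(b{\left(\left(-6\right) 1 \right)} + 198\right)^{2} = \left(2 \left(\left(-6\right) 1\right)^{2} \left(1 - 6\right) + 198\right)^{2} = \left(2 \left(-6\right)^{2} \left(1 - 6\right) + 198\right)^{2} = \left(2 \cdot 36 \left(-5\right) + 198\right)^{2} = \left(-360 + 198\right)^{2} = \left(-162\right)^{2} = 26244$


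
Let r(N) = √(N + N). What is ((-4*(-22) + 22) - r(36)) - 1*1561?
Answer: -1451 - 6*√2 ≈ -1459.5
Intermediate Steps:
r(N) = √2*√N (r(N) = √(2*N) = √2*√N)
((-4*(-22) + 22) - r(36)) - 1*1561 = ((-4*(-22) + 22) - √2*√36) - 1*1561 = ((88 + 22) - √2*6) - 1561 = (110 - 6*√2) - 1561 = -1451 - 6*√2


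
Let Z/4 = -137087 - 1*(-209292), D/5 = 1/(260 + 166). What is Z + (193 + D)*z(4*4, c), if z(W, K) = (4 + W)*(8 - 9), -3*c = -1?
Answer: 60696430/213 ≈ 2.8496e+5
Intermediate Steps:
c = ⅓ (c = -⅓*(-1) = ⅓ ≈ 0.33333)
D = 5/426 (D = 5/(260 + 166) = 5/426 ≈ 0.011737)
z(W, K) = -4 - W (z(W, K) = (4 + W)*(-1) = -4 - W)
Z = 288820 (Z = 4*(-137087 - 1*(-209292)) = 4*(-137087 + 209292) = 4*72205 = 288820)
Z + (193 + D)*z(4*4, c) = 288820 + (193 + 5/426)*(-4 - 4*4) = 288820 + 82223*(-4 - 1*16)/426 = 288820 + 82223*(-4 - 16)/426 = 288820 + (82223/426)*(-20) = 288820 - 822230/213 = 60696430/213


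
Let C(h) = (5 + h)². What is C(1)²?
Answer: 1296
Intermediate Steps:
C(1)² = ((5 + 1)²)² = (6²)² = 36² = 1296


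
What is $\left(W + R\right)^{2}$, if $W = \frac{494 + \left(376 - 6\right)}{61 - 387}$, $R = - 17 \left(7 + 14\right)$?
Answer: $\frac{3436656129}{26569} \approx 1.2935 \cdot 10^{5}$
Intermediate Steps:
$R = -357$ ($R = \left(-17\right) 21 = -357$)
$W = - \frac{432}{163}$ ($W = \frac{494 + \left(376 - 6\right)}{-326} = \left(494 + 370\right) \left(- \frac{1}{326}\right) = 864 \left(- \frac{1}{326}\right) = - \frac{432}{163} \approx -2.6503$)
$\left(W + R\right)^{2} = \left(- \frac{432}{163} - 357\right)^{2} = \left(- \frac{58623}{163}\right)^{2} = \frac{3436656129}{26569}$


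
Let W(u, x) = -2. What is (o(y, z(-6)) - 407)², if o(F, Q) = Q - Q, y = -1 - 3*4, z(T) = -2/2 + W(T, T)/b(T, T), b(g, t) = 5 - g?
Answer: 165649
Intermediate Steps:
z(T) = -1 - 2/(5 - T) (z(T) = -2/2 - 2/(5 - T) = -2*½ - 2/(5 - T) = -1 - 2/(5 - T))
y = -13 (y = -1 - 12 = -13)
o(F, Q) = 0
(o(y, z(-6)) - 407)² = (0 - 407)² = (-407)² = 165649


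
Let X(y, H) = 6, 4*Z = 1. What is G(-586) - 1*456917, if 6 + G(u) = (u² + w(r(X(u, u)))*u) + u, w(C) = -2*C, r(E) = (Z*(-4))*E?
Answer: -121145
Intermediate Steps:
Z = ¼ (Z = (¼)*1 = ¼ ≈ 0.25000)
r(E) = -E (r(E) = ((¼)*(-4))*E = -E)
G(u) = -6 + u² + 13*u (G(u) = -6 + ((u² + (-(-2)*6)*u) + u) = -6 + ((u² + (-2*(-6))*u) + u) = -6 + ((u² + 12*u) + u) = -6 + (u² + 13*u) = -6 + u² + 13*u)
G(-586) - 1*456917 = (-6 + (-586)² + 13*(-586)) - 1*456917 = (-6 + 343396 - 7618) - 456917 = 335772 - 456917 = -121145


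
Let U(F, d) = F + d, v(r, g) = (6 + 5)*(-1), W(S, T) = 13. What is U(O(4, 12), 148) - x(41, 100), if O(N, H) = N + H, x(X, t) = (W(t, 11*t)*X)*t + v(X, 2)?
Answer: -53125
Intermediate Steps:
v(r, g) = -11 (v(r, g) = 11*(-1) = -11)
x(X, t) = -11 + 13*X*t (x(X, t) = (13*X)*t - 11 = 13*X*t - 11 = -11 + 13*X*t)
O(N, H) = H + N
U(O(4, 12), 148) - x(41, 100) = ((12 + 4) + 148) - (-11 + 13*41*100) = (16 + 148) - (-11 + 53300) = 164 - 1*53289 = 164 - 53289 = -53125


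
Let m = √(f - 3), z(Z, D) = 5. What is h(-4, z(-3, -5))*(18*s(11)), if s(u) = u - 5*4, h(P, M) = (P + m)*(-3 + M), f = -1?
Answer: 1296 - 648*I ≈ 1296.0 - 648.0*I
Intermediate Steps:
m = 2*I (m = √(-1 - 3) = √(-4) = 2*I ≈ 2.0*I)
h(P, M) = (-3 + M)*(P + 2*I) (h(P, M) = (P + 2*I)*(-3 + M) = (-3 + M)*(P + 2*I))
s(u) = -20 + u (s(u) = u - 20 = -20 + u)
h(-4, z(-3, -5))*(18*s(11)) = (-6*I - 3*(-4) + 5*(-4) + 2*I*5)*(18*(-20 + 11)) = (-6*I + 12 - 20 + 10*I)*(18*(-9)) = (-8 + 4*I)*(-162) = 1296 - 648*I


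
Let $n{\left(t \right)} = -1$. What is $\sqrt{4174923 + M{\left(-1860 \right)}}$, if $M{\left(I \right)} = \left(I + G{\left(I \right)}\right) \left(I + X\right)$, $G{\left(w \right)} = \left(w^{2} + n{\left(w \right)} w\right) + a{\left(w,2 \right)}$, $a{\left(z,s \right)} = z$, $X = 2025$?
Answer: $\sqrt{574702023} \approx 23973.0$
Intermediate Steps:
$G{\left(w \right)} = w^{2}$ ($G{\left(w \right)} = \left(w^{2} - w\right) + w = w^{2}$)
$M{\left(I \right)} = \left(2025 + I\right) \left(I + I^{2}\right)$ ($M{\left(I \right)} = \left(I + I^{2}\right) \left(I + 2025\right) = \left(I + I^{2}\right) \left(2025 + I\right) = \left(2025 + I\right) \left(I + I^{2}\right)$)
$\sqrt{4174923 + M{\left(-1860 \right)}} = \sqrt{4174923 - 1860 \left(2025 + \left(-1860\right)^{2} + 2026 \left(-1860\right)\right)} = \sqrt{4174923 - 1860 \left(2025 + 3459600 - 3768360\right)} = \sqrt{4174923 - -570527100} = \sqrt{4174923 + 570527100} = \sqrt{574702023}$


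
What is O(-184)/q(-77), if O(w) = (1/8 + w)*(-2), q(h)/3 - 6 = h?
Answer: -1471/852 ≈ -1.7265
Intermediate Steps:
q(h) = 18 + 3*h
O(w) = -¼ - 2*w (O(w) = (⅛ + w)*(-2) = -¼ - 2*w)
O(-184)/q(-77) = (-¼ - 2*(-184))/(18 + 3*(-77)) = (-¼ + 368)/(18 - 231) = (1471/4)/(-213) = (1471/4)*(-1/213) = -1471/852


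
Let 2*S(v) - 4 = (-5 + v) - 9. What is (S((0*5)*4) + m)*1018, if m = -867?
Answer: -887696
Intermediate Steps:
S(v) = -5 + v/2 (S(v) = 2 + ((-5 + v) - 9)/2 = 2 + (-14 + v)/2 = 2 + (-7 + v/2) = -5 + v/2)
(S((0*5)*4) + m)*1018 = ((-5 + ((0*5)*4)/2) - 867)*1018 = ((-5 + (0*4)/2) - 867)*1018 = ((-5 + (½)*0) - 867)*1018 = ((-5 + 0) - 867)*1018 = (-5 - 867)*1018 = -872*1018 = -887696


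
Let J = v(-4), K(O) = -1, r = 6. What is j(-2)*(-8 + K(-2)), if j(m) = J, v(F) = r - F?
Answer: -90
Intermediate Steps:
v(F) = 6 - F
J = 10 (J = 6 - 1*(-4) = 6 + 4 = 10)
j(m) = 10
j(-2)*(-8 + K(-2)) = 10*(-8 - 1) = 10*(-9) = -90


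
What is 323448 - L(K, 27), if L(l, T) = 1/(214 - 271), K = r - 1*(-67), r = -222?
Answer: 18436537/57 ≈ 3.2345e+5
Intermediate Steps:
K = -155 (K = -222 - 1*(-67) = -222 + 67 = -155)
L(l, T) = -1/57 (L(l, T) = 1/(-57) = -1/57)
323448 - L(K, 27) = 323448 - 1*(-1/57) = 323448 + 1/57 = 18436537/57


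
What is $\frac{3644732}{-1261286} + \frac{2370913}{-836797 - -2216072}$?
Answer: $- \frac{78334167507}{66910009525} \approx -1.1707$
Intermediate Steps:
$\frac{3644732}{-1261286} + \frac{2370913}{-836797 - -2216072} = 3644732 \left(- \frac{1}{1261286}\right) + \frac{2370913}{-836797 + 2216072} = - \frac{140182}{48511} + \frac{2370913}{1379275} = - \frac{78334167507}{66910009525}$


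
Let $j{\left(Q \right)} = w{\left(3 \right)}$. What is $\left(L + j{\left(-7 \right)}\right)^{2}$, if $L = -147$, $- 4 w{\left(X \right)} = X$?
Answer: $\frac{349281}{16} \approx 21830.0$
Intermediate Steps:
$w{\left(X \right)} = - \frac{X}{4}$
$j{\left(Q \right)} = - \frac{3}{4}$ ($j{\left(Q \right)} = \left(- \frac{1}{4}\right) 3 = - \frac{3}{4}$)
$\left(L + j{\left(-7 \right)}\right)^{2} = \left(-147 - \frac{3}{4}\right)^{2} = \left(- \frac{591}{4}\right)^{2} = \frac{349281}{16}$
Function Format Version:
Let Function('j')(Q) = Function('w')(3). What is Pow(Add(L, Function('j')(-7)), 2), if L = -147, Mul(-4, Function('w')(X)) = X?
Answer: Rational(349281, 16) ≈ 21830.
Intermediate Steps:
Function('w')(X) = Mul(Rational(-1, 4), X)
Function('j')(Q) = Rational(-3, 4) (Function('j')(Q) = Mul(Rational(-1, 4), 3) = Rational(-3, 4))
Pow(Add(L, Function('j')(-7)), 2) = Pow(Add(-147, Rational(-3, 4)), 2) = Pow(Rational(-591, 4), 2) = Rational(349281, 16)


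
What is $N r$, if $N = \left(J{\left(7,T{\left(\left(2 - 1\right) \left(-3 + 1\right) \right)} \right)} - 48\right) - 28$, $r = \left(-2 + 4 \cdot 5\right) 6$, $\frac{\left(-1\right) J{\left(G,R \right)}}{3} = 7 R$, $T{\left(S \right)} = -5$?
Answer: $3132$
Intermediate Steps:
$J{\left(G,R \right)} = - 21 R$ ($J{\left(G,R \right)} = - 3 \cdot 7 R = - 21 R$)
$r = 108$ ($r = \left(-2 + 20\right) 6 = 18 \cdot 6 = 108$)
$N = 29$ ($N = \left(\left(-21\right) \left(-5\right) - 48\right) - 28 = \left(105 - 48\right) - 28 = 57 - 28 = 29$)
$N r = 29 \cdot 108 = 3132$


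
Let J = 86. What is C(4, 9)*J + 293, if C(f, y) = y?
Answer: 1067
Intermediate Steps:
C(4, 9)*J + 293 = 9*86 + 293 = 774 + 293 = 1067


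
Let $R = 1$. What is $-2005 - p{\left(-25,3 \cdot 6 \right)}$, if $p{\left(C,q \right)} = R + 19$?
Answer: $-2025$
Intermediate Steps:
$p{\left(C,q \right)} = 20$ ($p{\left(C,q \right)} = 1 + 19 = 20$)
$-2005 - p{\left(-25,3 \cdot 6 \right)} = -2005 - 20 = -2025$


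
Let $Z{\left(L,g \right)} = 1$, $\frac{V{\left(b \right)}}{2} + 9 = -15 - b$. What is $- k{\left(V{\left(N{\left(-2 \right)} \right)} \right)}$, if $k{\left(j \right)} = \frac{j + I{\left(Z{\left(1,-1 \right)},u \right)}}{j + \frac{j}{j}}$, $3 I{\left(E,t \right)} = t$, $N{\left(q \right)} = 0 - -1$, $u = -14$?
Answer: $- \frac{164}{147} \approx -1.1156$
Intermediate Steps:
$N{\left(q \right)} = 1$ ($N{\left(q \right)} = 0 + 1 = 1$)
$V{\left(b \right)} = -48 - 2 b$ ($V{\left(b \right)} = -18 + 2 \left(-15 - b\right) = -18 - \left(30 + 2 b\right) = -48 - 2 b$)
$I{\left(E,t \right)} = \frac{t}{3}$
$k{\left(j \right)} = \frac{- \frac{14}{3} + j}{1 + j}$ ($k{\left(j \right)} = \frac{j + \frac{1}{3} \left(-14\right)}{j + \frac{j}{j}} = \frac{j - \frac{14}{3}}{j + 1} = \frac{- \frac{14}{3} + j}{1 + j}$)
$- k{\left(V{\left(N{\left(-2 \right)} \right)} \right)} = - \frac{- \frac{14}{3} - 50}{1 - 50} = - \frac{-164}{\left(-49\right) 3} = - \frac{\left(-1\right) \left(-164\right)}{49 \cdot 3} = \left(-1\right) \frac{164}{147} = - \frac{164}{147}$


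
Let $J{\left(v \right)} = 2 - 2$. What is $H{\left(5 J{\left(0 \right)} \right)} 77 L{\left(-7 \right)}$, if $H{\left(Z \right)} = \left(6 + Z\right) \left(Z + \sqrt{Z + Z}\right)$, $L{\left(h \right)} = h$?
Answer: $0$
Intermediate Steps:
$J{\left(v \right)} = 0$
$H{\left(Z \right)} = \left(6 + Z\right) \left(Z + \sqrt{2} \sqrt{Z}\right)$ ($H{\left(Z \right)} = \left(6 + Z\right) \left(Z + \sqrt{2 Z}\right) = \left(6 + Z\right) \left(Z + \sqrt{2} \sqrt{Z}\right)$)
$H{\left(5 J{\left(0 \right)} \right)} 77 L{\left(-7 \right)} = \left(\left(5 \cdot 0\right)^{2} + 6 \cdot 5 \cdot 0 + \sqrt{2} \left(5 \cdot 0\right)^{\frac{3}{2}} + 6 \sqrt{2} \sqrt{5 \cdot 0}\right) 77 \left(-7\right) = \left(0^{2} + 6 \cdot 0 + \sqrt{2} \cdot 0^{\frac{3}{2}} + 6 \sqrt{2} \sqrt{0}\right) 77 \left(-7\right) = \left(0 + 0 + \sqrt{2} \cdot 0 + 6 \sqrt{2} \cdot 0\right) 77 \left(-7\right) = \left(0 + 0 + 0 + 0\right) 77 \left(-7\right) = 0 \cdot 77 \left(-7\right) = 0 \left(-7\right) = 0$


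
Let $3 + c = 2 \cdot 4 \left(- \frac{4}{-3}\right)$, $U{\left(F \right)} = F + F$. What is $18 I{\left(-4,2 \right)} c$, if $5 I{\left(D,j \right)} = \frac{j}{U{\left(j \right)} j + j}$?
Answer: $\frac{138}{25} \approx 5.52$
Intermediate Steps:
$U{\left(F \right)} = 2 F$
$c = \frac{23}{3}$ ($c = -3 + 2 \cdot 4 \left(- \frac{4}{-3}\right) = -3 + 8 \left(\left(-4\right) \left(- \frac{1}{3}\right)\right) = -3 + 8 \cdot \frac{4}{3} = -3 + \frac{32}{3} = \frac{23}{3} \approx 7.6667$)
$I{\left(D,j \right)} = \frac{j}{5 \left(j + 2 j^{2}\right)}$ ($I{\left(D,j \right)} = \frac{j \frac{1}{2 j j + j}}{5} = \frac{j \frac{1}{2 j^{2} + j}}{5} = \frac{j \frac{1}{j + 2 j^{2}}}{5} = \frac{j}{5 \left(j + 2 j^{2}\right)}$)
$18 I{\left(-4,2 \right)} c = 18 \frac{1}{5 \left(1 + 2 \cdot 2\right)} \frac{23}{3} = 18 \frac{1}{5 \left(1 + 4\right)} \frac{23}{3} = 18 \frac{1}{5 \cdot 5} \cdot \frac{23}{3} = 18 \cdot \frac{1}{5} \cdot \frac{1}{5} \cdot \frac{23}{3} = 18 \cdot \frac{1}{25} \cdot \frac{23}{3} = \frac{18}{25} \cdot \frac{23}{3} = \frac{138}{25}$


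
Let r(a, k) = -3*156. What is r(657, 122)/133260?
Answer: -39/11105 ≈ -0.0035119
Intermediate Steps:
r(a, k) = -468
r(657, 122)/133260 = -468/133260 = -468*1/133260 = -39/11105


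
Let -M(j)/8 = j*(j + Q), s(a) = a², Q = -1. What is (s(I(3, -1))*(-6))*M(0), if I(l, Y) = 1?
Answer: 0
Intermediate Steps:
M(j) = -8*j*(-1 + j) (M(j) = -8*j*(j - 1) = -8*j*(-1 + j))
(s(I(3, -1))*(-6))*M(0) = (1²*(-6))*(8*0*(1 - 1*0)) = (1*(-6))*(8*0*(1 + 0)) = -48*0 = -6*0 = 0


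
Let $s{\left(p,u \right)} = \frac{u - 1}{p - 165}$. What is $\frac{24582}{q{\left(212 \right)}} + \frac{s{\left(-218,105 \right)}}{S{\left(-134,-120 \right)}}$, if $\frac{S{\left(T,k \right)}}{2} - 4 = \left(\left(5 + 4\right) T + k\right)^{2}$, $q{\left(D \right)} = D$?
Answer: $\frac{517313778458}{4461415715} \approx 115.95$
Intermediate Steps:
$s{\left(p,u \right)} = \frac{-1 + u}{-165 + p}$
$S{\left(T,k \right)} = 8 + 2 \left(k + 9 T\right)^{2}$ ($S{\left(T,k \right)} = 8 + 2 \left(\left(5 + 4\right) T + k\right)^{2} = 8 + 2 \left(9 T + k\right)^{2} = 8 + 2 \left(k + 9 T\right)^{2}$)
$\frac{24582}{q{\left(212 \right)}} + \frac{s{\left(-218,105 \right)}}{S{\left(-134,-120 \right)}} = \frac{24582}{212} + \frac{\frac{1}{-165 - 218} \left(-1 + 105\right)}{8 + 2 \left(-120 + 9 \left(-134\right)\right)^{2}} = 24582 \cdot \frac{1}{212} + \frac{\frac{1}{-383} \cdot 104}{8 + 2 \left(-120 - 1206\right)^{2}} = \frac{12291}{106} + \frac{\left(- \frac{1}{383}\right) 104}{8 + 2 \left(-1326\right)^{2}} = \frac{12291}{106} - \frac{104}{383 \left(8 + 2 \cdot 1758276\right)} = \frac{12291}{106} - \frac{104}{383 \left(8 + 3516552\right)} = \frac{12291}{106} - \frac{104}{383 \cdot 3516560} = \frac{12291}{106} - \frac{13}{168355310} = \frac{517313778458}{4461415715}$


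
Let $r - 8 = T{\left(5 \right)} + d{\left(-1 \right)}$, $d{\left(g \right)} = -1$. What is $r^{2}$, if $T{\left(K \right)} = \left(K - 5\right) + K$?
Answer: $144$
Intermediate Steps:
$T{\left(K \right)} = -5 + 2 K$ ($T{\left(K \right)} = \left(-5 + K\right) + K = -5 + 2 K$)
$r = 12$ ($r = 8 + \left(\left(-5 + 2 \cdot 5\right) - 1\right) = 8 + \left(\left(-5 + 10\right) - 1\right) = 8 + \left(5 - 1\right) = 8 + 4 = 12$)
$r^{2} = 12^{2} = 144$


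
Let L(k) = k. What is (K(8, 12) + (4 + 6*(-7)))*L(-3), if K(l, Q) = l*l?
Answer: -78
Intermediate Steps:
K(l, Q) = l²
(K(8, 12) + (4 + 6*(-7)))*L(-3) = (8² + (4 + 6*(-7)))*(-3) = (64 + (4 - 42))*(-3) = (64 - 38)*(-3) = 26*(-3) = -78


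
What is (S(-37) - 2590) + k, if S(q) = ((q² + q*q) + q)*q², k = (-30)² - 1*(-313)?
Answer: 3696292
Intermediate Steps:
k = 1213 (k = 900 + 313 = 1213)
S(q) = q²*(q + 2*q²) (S(q) = ((q² + q²) + q)*q² = (2*q² + q)*q² = (q + 2*q²)*q² = q²*(q + 2*q²))
(S(-37) - 2590) + k = ((-37)³*(1 + 2*(-37)) - 2590) + 1213 = (-50653*(1 - 74) - 2590) + 1213 = (-50653*(-73) - 2590) + 1213 = (3697669 - 2590) + 1213 = 3695079 + 1213 = 3696292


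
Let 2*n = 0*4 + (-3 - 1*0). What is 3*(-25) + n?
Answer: -153/2 ≈ -76.500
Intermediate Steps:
n = -3/2 (n = (0*4 + (-3 - 1*0))/2 = (0 + (-3 + 0))/2 = (0 - 3)/2 = (½)*(-3) = -3/2 ≈ -1.5000)
3*(-25) + n = 3*(-25) - 3/2 = -75 - 3/2 = -153/2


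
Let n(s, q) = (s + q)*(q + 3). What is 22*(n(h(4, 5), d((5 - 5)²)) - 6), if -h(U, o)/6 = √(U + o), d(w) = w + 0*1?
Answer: -1320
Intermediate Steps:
d(w) = w (d(w) = w + 0 = w)
h(U, o) = -6*√(U + o)
n(s, q) = (3 + q)*(q + s) (n(s, q) = (q + s)*(3 + q) = (3 + q)*(q + s))
22*(n(h(4, 5), d((5 - 5)²)) - 6) = 22*((((5 - 5)²)² + 3*(5 - 5)² + 3*(-6*√(4 + 5)) + (5 - 5)²*(-6*√(4 + 5))) - 6) = 22*(((0²)² + 3*0² + 3*(-6*√9) + 0²*(-6*√9)) - 6) = 22*((0² + 3*0 + 3*(-6*3) + 0*(-6*3)) - 6) = 22*((0 + 0 + 3*(-18) + 0*(-18)) - 6) = 22*((0 + 0 - 54 + 0) - 6) = 22*(-54 - 6) = 22*(-60) = -1320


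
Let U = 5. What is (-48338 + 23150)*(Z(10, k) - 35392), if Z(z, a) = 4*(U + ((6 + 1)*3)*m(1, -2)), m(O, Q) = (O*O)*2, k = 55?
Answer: 886718352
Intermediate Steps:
m(O, Q) = 2*O² (m(O, Q) = O²*2 = 2*O²)
Z(z, a) = 188 (Z(z, a) = 4*(5 + ((6 + 1)*3)*(2*1²)) = 4*(5 + (7*3)*(2*1)) = 4*(5 + 21*2) = 4*(5 + 42) = 4*47 = 188)
(-48338 + 23150)*(Z(10, k) - 35392) = (-48338 + 23150)*(188 - 35392) = -25188*(-35204) = 886718352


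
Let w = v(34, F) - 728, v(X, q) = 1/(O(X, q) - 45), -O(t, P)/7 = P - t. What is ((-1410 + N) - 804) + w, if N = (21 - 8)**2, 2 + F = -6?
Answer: -690476/249 ≈ -2773.0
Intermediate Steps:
F = -8 (F = -2 - 6 = -8)
O(t, P) = -7*P + 7*t (O(t, P) = -7*(P - t) = -7*P + 7*t)
N = 169 (N = 13**2 = 169)
v(X, q) = 1/(-45 - 7*q + 7*X) (v(X, q) = 1/((-7*q + 7*X) - 45) = 1/(-45 - 7*q + 7*X))
w = -181271/249 (w = -1/(45 - 7*34 + 7*(-8)) - 728 = -1/(45 - 238 - 56) - 728 = -1/(-249) - 728 = -1*(-1/249) - 728 = 1/249 - 728 = -181271/249 ≈ -728.00)
((-1410 + N) - 804) + w = ((-1410 + 169) - 804) - 181271/249 = (-1241 - 804) - 181271/249 = -2045 - 181271/249 = -690476/249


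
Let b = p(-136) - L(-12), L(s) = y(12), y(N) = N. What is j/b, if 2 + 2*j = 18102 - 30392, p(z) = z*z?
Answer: -3073/9242 ≈ -0.33250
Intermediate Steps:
p(z) = z²
L(s) = 12
b = 18484 (b = (-136)² - 1*12 = 18496 - 12 = 18484)
j = -6146 (j = -1 + (18102 - 30392)/2 = -1 + (½)*(-12290) = -1 - 6145 = -6146)
j/b = -6146/18484 = -6146*1/18484 = -3073/9242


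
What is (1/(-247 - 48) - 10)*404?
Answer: -1192204/295 ≈ -4041.4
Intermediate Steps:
(1/(-247 - 48) - 10)*404 = (1/(-295) - 10)*404 = (-1/295 - 10)*404 = -2951/295*404 = -1192204/295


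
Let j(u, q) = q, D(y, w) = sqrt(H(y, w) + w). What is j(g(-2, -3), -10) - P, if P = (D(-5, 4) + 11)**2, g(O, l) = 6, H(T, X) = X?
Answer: -139 - 44*sqrt(2) ≈ -201.23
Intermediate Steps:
D(y, w) = sqrt(2)*sqrt(w) (D(y, w) = sqrt(w + w) = sqrt(2*w) = sqrt(2)*sqrt(w))
P = (11 + 2*sqrt(2))**2 (P = (sqrt(2)*sqrt(4) + 11)**2 = (sqrt(2)*2 + 11)**2 = (2*sqrt(2) + 11)**2 = (11 + 2*sqrt(2))**2 ≈ 191.23)
j(g(-2, -3), -10) - P = -10 - (129 + 44*sqrt(2)) = -10 + (-129 - 44*sqrt(2)) = -139 - 44*sqrt(2)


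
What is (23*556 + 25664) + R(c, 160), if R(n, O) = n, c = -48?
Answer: 38404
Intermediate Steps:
(23*556 + 25664) + R(c, 160) = (23*556 + 25664) - 48 = (12788 + 25664) - 48 = 38452 - 48 = 38404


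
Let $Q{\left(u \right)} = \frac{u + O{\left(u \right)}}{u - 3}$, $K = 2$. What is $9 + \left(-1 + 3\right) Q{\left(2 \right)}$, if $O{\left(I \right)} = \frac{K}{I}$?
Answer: $3$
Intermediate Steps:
$O{\left(I \right)} = \frac{2}{I}$
$Q{\left(u \right)} = \frac{u + \frac{2}{u}}{-3 + u}$ ($Q{\left(u \right)} = \frac{u + \frac{2}{u}}{u - 3} = \frac{u + \frac{2}{u}}{-3 + u}$)
$9 + \left(-1 + 3\right) Q{\left(2 \right)} = 9 + \left(-1 + 3\right) \frac{2 + 2^{2}}{2 \left(-3 + 2\right)} = 9 + 2 \frac{2 + 4}{2 \left(-1\right)} = 9 + 2 \cdot \frac{1}{2} \left(-1\right) 6 = 9 + 2 \left(-3\right) = 9 - 6 = 3$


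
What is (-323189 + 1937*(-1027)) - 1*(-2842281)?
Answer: 529793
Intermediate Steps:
(-323189 + 1937*(-1027)) - 1*(-2842281) = (-323189 - 1989299) + 2842281 = -2312488 + 2842281 = 529793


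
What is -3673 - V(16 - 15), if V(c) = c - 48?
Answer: -3626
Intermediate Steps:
V(c) = -48 + c
-3673 - V(16 - 15) = -3673 - (-48 + (16 - 15)) = -3673 - (-48 + 1) = -3673 - 1*(-47) = -3673 + 47 = -3626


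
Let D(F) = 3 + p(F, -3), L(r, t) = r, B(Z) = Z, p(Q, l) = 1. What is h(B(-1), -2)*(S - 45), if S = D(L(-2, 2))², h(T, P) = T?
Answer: 29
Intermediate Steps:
D(F) = 4 (D(F) = 3 + 1 = 4)
S = 16 (S = 4² = 16)
h(B(-1), -2)*(S - 45) = -(16 - 45) = -1*(-29) = 29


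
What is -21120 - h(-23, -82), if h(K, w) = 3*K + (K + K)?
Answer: -21005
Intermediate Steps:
h(K, w) = 5*K (h(K, w) = 3*K + 2*K = 5*K)
-21120 - h(-23, -82) = -21120 - 5*(-23) = -21120 - 1*(-115) = -21120 + 115 = -21005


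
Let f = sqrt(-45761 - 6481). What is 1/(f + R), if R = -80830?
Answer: -40415/3266770571 - I*sqrt(52242)/6533541142 ≈ -1.2372e-5 - 3.4983e-8*I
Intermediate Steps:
f = I*sqrt(52242) (f = sqrt(-52242) = I*sqrt(52242) ≈ 228.57*I)
1/(f + R) = 1/(I*sqrt(52242) - 80830) = 1/(-80830 + I*sqrt(52242))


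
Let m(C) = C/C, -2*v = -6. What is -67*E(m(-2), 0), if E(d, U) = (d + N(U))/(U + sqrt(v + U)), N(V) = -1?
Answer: 0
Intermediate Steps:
v = 3 (v = -1/2*(-6) = 3)
m(C) = 1
E(d, U) = (-1 + d)/(U + sqrt(3 + U)) (E(d, U) = (d - 1)/(U + sqrt(3 + U)) = (-1 + d)/(U + sqrt(3 + U)))
-67*E(m(-2), 0) = -67*(-1 + 1)/(0 + sqrt(3 + 0)) = -67*0/(0 + sqrt(3)) = -67*0/(sqrt(3)) = -67*sqrt(3)/3*0 = -67*0 = 0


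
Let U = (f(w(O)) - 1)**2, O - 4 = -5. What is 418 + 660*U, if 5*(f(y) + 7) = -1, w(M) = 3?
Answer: 223982/5 ≈ 44796.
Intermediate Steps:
O = -1 (O = 4 - 5 = -1)
f(y) = -36/5 (f(y) = -7 + (1/5)*(-1) = -7 - 1/5 = -36/5)
U = 1681/25 (U = (-36/5 - 1)**2 = (-41/5)**2 = 1681/25 ≈ 67.240)
418 + 660*U = 418 + 660*(1681/25) = 418 + 221892/5 = 223982/5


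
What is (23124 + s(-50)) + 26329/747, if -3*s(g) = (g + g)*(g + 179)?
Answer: 20512057/747 ≈ 27459.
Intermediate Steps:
s(g) = -2*g*(179 + g)/3 (s(g) = -(g + g)*(g + 179)/3 = -2*g*(179 + g)/3)
(23124 + s(-50)) + 26329/747 = (23124 - ⅔*(-50)*(179 - 50)) + 26329/747 = (23124 - ⅔*(-50)*129) + 26329*(1/747) = (23124 + 4300) + 26329/747 = 27424 + 26329/747 = 20512057/747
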